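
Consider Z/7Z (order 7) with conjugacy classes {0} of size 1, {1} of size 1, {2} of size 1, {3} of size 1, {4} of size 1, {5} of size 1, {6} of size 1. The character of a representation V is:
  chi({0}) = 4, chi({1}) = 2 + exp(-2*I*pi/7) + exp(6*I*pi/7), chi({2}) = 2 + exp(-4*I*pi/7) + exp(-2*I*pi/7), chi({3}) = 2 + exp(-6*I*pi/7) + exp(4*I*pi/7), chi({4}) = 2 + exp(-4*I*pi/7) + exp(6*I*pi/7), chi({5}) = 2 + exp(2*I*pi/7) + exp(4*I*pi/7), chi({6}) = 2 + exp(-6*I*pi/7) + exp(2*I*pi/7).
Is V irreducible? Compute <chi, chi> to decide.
Not irreducible (reducible): <chi, chi> = 6 > 1.

Working: <chi, chi> = (1/|G|) sum_C |C| * |chi(C)|^2 = (1/7)[1*|4|^2 + 1*|2 + exp(-2*I*pi/7) + exp(6*I*pi/7)|^2 + 1*|2 + exp(-4*I*pi/7) + exp(-2*I*pi/7)|^2 + 1*|2 + exp(-6*I*pi/7) + exp(4*I*pi/7)|^2 + 1*|2 + exp(-4*I*pi/7) + exp(6*I*pi/7)|^2 + 1*|2 + exp(2*I*pi/7) + exp(4*I*pi/7)|^2 + 1*|2 + exp(-6*I*pi/7) + exp(2*I*pi/7)|^2]
  = (1/7)[(16) + (6 + 2*exp(-2*I*pi/7) + 3*exp(-6*I*pi/7) + 3*exp(6*I*pi/7) + 2*exp(2*I*pi/7)) + (6 + 3*exp(-2*I*pi/7) + 2*exp(-4*I*pi/7) + 2*exp(4*I*pi/7) + 3*exp(2*I*pi/7)) + (6 + 3*exp(-4*I*pi/7) + 2*exp(-6*I*pi/7) + 2*exp(6*I*pi/7) + 3*exp(4*I*pi/7)) + (6 + 3*exp(-4*I*pi/7) + 2*exp(-6*I*pi/7) + 2*exp(6*I*pi/7) + 3*exp(4*I*pi/7)) + (6 + 3*exp(-2*I*pi/7) + 2*exp(-4*I*pi/7) + 2*exp(4*I*pi/7) + 3*exp(2*I*pi/7)) + (6 + 2*exp(-2*I*pi/7) + 3*exp(-6*I*pi/7) + 3*exp(6*I*pi/7) + 2*exp(2*I*pi/7))] = 42/7 = 6.
(Exp terms are combined using exp(i*s)*conj(exp(i*t)) = exp(i*(s-t)), and sums of them are collapsed using the identity that for every m > 1 the m distinct m-th roots of unity sum to 0, e.g. 1 + exp(2*I*pi/3) + exp(-2*I*pi/3) = 0.)
A character is irreducible iff <chi, chi> = 1, so this representation is reducible.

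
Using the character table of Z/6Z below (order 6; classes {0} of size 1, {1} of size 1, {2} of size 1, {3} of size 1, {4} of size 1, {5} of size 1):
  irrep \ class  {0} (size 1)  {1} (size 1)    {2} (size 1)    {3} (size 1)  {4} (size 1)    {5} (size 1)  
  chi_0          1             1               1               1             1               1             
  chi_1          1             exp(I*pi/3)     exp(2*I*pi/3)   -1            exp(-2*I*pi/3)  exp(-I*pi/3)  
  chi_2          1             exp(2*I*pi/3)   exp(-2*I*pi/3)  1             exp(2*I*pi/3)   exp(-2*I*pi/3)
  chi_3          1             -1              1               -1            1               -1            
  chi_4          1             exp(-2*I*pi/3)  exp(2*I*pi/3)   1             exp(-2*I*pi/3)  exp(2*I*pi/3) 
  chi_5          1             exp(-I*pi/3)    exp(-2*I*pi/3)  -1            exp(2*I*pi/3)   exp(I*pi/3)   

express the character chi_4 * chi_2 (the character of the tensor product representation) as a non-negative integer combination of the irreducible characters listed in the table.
chi_4 tensor chi_2 = chi_0 (all other irreducibles have multiplicity 0).

Proof sketch: The character of a tensor product is the pointwise product (chi_4 * chi_2)(C) = chi_4(C) * chi_2(C):
  {0}: (1)*(1), {1}: (exp(-2*I*pi/3))*(exp(2*I*pi/3)), {2}: (exp(2*I*pi/3))*(exp(-2*I*pi/3)), {3}: (1)*(1), {4}: (exp(-2*I*pi/3))*(exp(2*I*pi/3)), {5}: (exp(2*I*pi/3))*(exp(-2*I*pi/3))
so (chi_4 * chi_2) takes values
  {0} -> 1, {1} -> 1, {2} -> 1, {3} -> 1, {4} -> 1, {5} -> 1.
Now take the inner product of this character with each irreducible chi from the table, <chi_4*chi_2, chi> = (1/6) sum_C |C| (chi_4*chi_2)(C) conj(chi(C)):
  <chi_4*chi_2, chi_0> = (1/6)[1*(1)*conj(1) + 1*(1)*conj(1) + 1*(1)*conj(1) + 1*(1)*conj(1) + 1*(1)*conj(1) + 1*(1)*conj(1)]
      = (1/6)[(1) + (1) + (1) + (1) + (1) + (1)] = 6/6 = 1
  <chi_4*chi_2, chi_1> = (1/6)[1*(1)*conj(1) + 1*(1)*conj(exp(I*pi/3)) + 1*(1)*conj(exp(2*I*pi/3)) + 1*(1)*conj(-1) + 1*(1)*conj(exp(-2*I*pi/3)) + 1*(1)*conj(exp(-I*pi/3))]
      = (1/6)[(1) + (exp(-I*pi/3)) + (exp(-2*I*pi/3)) + (-1) + (exp(2*I*pi/3)) + (exp(I*pi/3))] = 0/6 = 0
  <chi_4*chi_2, chi_2> = (1/6)[1*(1)*conj(1) + 1*(1)*conj(exp(2*I*pi/3)) + 1*(1)*conj(exp(-2*I*pi/3)) + 1*(1)*conj(1) + 1*(1)*conj(exp(2*I*pi/3)) + 1*(1)*conj(exp(-2*I*pi/3))]
      = (1/6)[(1) + (exp(-2*I*pi/3)) + (exp(2*I*pi/3)) + (1) + (exp(-2*I*pi/3)) + (exp(2*I*pi/3))] = 0/6 = 0
  <chi_4*chi_2, chi_3> = (1/6)[1*(1)*conj(1) + 1*(1)*conj(-1) + 1*(1)*conj(1) + 1*(1)*conj(-1) + 1*(1)*conj(1) + 1*(1)*conj(-1)]
      = (1/6)[(1) + (-1) + (1) + (-1) + (1) + (-1)] = 0/6 = 0
  <chi_4*chi_2, chi_4> = (1/6)[1*(1)*conj(1) + 1*(1)*conj(exp(-2*I*pi/3)) + 1*(1)*conj(exp(2*I*pi/3)) + 1*(1)*conj(1) + 1*(1)*conj(exp(-2*I*pi/3)) + 1*(1)*conj(exp(2*I*pi/3))]
      = (1/6)[(1) + (exp(2*I*pi/3)) + (exp(-2*I*pi/3)) + (1) + (exp(2*I*pi/3)) + (exp(-2*I*pi/3))] = 0/6 = 0
  <chi_4*chi_2, chi_5> = (1/6)[1*(1)*conj(1) + 1*(1)*conj(exp(-I*pi/3)) + 1*(1)*conj(exp(-2*I*pi/3)) + 1*(1)*conj(-1) + 1*(1)*conj(exp(2*I*pi/3)) + 1*(1)*conj(exp(I*pi/3))]
      = (1/6)[(1) + (exp(I*pi/3)) + (exp(2*I*pi/3)) + (-1) + (exp(-2*I*pi/3)) + (exp(-I*pi/3))] = 0/6 = 0
(Exp terms are combined using exp(i*s)*conj(exp(i*t)) = exp(i*(s-t)), and sums of them are collapsed using the identity that for every m > 1 the m distinct m-th roots of unity sum to 0, e.g. 1 + exp(2*I*pi/3) + exp(-2*I*pi/3) = 0.)
Hence the multiplicities are chi_0: 1. Dimension check: dim(chi_4)*dim(chi_2) = 1*1 = 1 and sum (mult * dim) = 1*1 = 1.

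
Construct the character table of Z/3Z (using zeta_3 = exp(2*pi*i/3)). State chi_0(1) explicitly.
Character table of Z/3Z (irreps indexed chi_0,...,chi_2 with chi_k(m) = zeta_3^(k*m), zeta_3 = exp(2*pi*i/3)):
  irrep \ class  {0} (size 1)  {1} (size 1)    {2} (size 1)  
  chi_0          1             1               1             
  chi_1          1             exp(2*I*pi/3)   exp(-2*I*pi/3)
  chi_2          1             exp(-2*I*pi/3)  exp(2*I*pi/3) 

Spot check: chi_0(1) = zeta_3^(0*1) = zeta_3^0 = 1.

Reasoning: Z/3Z is abelian, so all 3 irreducible complex representations are 1-dimensional. They are given by chi_k(m) = zeta_3^(k*m) for k = 0,...,2. Row orthogonality: sum_m chi_k(m) conj(chi_l(m)) = 3 * [k = l].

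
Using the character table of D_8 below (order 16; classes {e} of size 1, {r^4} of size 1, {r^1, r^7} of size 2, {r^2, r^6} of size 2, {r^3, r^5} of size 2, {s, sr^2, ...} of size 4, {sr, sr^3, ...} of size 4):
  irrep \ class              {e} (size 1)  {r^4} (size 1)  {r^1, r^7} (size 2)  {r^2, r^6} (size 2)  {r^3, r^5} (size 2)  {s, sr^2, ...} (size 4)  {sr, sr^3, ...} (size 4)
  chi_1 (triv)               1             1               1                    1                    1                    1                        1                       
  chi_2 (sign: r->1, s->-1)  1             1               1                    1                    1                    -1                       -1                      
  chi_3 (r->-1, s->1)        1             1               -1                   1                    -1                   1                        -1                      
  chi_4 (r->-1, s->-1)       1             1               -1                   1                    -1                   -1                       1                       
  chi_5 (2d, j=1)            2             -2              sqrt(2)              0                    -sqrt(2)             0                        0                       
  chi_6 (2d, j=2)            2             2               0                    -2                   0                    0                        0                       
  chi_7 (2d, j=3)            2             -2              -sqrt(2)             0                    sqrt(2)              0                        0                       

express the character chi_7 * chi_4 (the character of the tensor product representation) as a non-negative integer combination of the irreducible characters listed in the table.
chi_7 tensor chi_4 = chi_5 (all other irreducibles have multiplicity 0).

Derivation: The character of a tensor product is the pointwise product (chi_7 * chi_4)(C) = chi_7(C) * chi_4(C):
  {e}: (2)*(1), {r^4}: (-2)*(1), {r^1, r^7}: (-sqrt(2))*(-1), {r^2, r^6}: (0)*(1), {r^3, r^5}: (sqrt(2))*(-1), {s, sr^2, ...}: (0)*(-1), {sr, sr^3, ...}: (0)*(1)
so (chi_7 * chi_4) takes values
  {e} -> 2, {r^4} -> -2, {r^1, r^7} -> sqrt(2), {r^2, r^6} -> 0, {r^3, r^5} -> -sqrt(2), {s, sr^2, ...} -> 0, {sr, sr^3, ...} -> 0.
Now take the inner product of this character with each irreducible chi from the table, <chi_7*chi_4, chi> = (1/16) sum_C |C| (chi_7*chi_4)(C) conj(chi(C)):
  <chi_7*chi_4, chi_1> = (1/16)[1*(2)*conj(1) + 1*(-2)*conj(1) + 2*(sqrt(2))*conj(1) + 2*(0)*conj(1) + 2*(-sqrt(2))*conj(1) + 4*(0)*conj(1) + 4*(0)*conj(1)]
      = (1/16)[(2) + (-2) + (2*sqrt(2)) + (0) + (-2*sqrt(2)) + (0) + (0)] = 0/16 = 0
  <chi_7*chi_4, chi_2> = (1/16)[1*(2)*conj(1) + 1*(-2)*conj(1) + 2*(sqrt(2))*conj(1) + 2*(0)*conj(1) + 2*(-sqrt(2))*conj(1) + 4*(0)*conj(-1) + 4*(0)*conj(-1)]
      = (1/16)[(2) + (-2) + (2*sqrt(2)) + (0) + (-2*sqrt(2)) + (0) + (0)] = 0/16 = 0
  <chi_7*chi_4, chi_3> = (1/16)[1*(2)*conj(1) + 1*(-2)*conj(1) + 2*(sqrt(2))*conj(-1) + 2*(0)*conj(1) + 2*(-sqrt(2))*conj(-1) + 4*(0)*conj(1) + 4*(0)*conj(-1)]
      = (1/16)[(2) + (-2) + (-2*sqrt(2)) + (0) + (2*sqrt(2)) + (0) + (0)] = 0/16 = 0
  <chi_7*chi_4, chi_4> = (1/16)[1*(2)*conj(1) + 1*(-2)*conj(1) + 2*(sqrt(2))*conj(-1) + 2*(0)*conj(1) + 2*(-sqrt(2))*conj(-1) + 4*(0)*conj(-1) + 4*(0)*conj(1)]
      = (1/16)[(2) + (-2) + (-2*sqrt(2)) + (0) + (2*sqrt(2)) + (0) + (0)] = 0/16 = 0
  <chi_7*chi_4, chi_5> = (1/16)[1*(2)*conj(2) + 1*(-2)*conj(-2) + 2*(sqrt(2))*conj(sqrt(2)) + 2*(0)*conj(0) + 2*(-sqrt(2))*conj(-sqrt(2)) + 4*(0)*conj(0) + 4*(0)*conj(0)]
      = (1/16)[(4) + (4) + (4) + (0) + (4) + (0) + (0)] = 16/16 = 1
  <chi_7*chi_4, chi_6> = (1/16)[1*(2)*conj(2) + 1*(-2)*conj(2) + 2*(sqrt(2))*conj(0) + 2*(0)*conj(-2) + 2*(-sqrt(2))*conj(0) + 4*(0)*conj(0) + 4*(0)*conj(0)]
      = (1/16)[(4) + (-4) + (0) + (0) + (0) + (0) + (0)] = 0/16 = 0
  <chi_7*chi_4, chi_7> = (1/16)[1*(2)*conj(2) + 1*(-2)*conj(-2) + 2*(sqrt(2))*conj(-sqrt(2)) + 2*(0)*conj(0) + 2*(-sqrt(2))*conj(sqrt(2)) + 4*(0)*conj(0) + 4*(0)*conj(0)]
      = (1/16)[(4) + (4) + (-4) + (0) + (-4) + (0) + (0)] = 0/16 = 0
Hence the multiplicities are chi_5: 1. Dimension check: dim(chi_7)*dim(chi_4) = 2*1 = 2 and sum (mult * dim) = 1*2 = 2.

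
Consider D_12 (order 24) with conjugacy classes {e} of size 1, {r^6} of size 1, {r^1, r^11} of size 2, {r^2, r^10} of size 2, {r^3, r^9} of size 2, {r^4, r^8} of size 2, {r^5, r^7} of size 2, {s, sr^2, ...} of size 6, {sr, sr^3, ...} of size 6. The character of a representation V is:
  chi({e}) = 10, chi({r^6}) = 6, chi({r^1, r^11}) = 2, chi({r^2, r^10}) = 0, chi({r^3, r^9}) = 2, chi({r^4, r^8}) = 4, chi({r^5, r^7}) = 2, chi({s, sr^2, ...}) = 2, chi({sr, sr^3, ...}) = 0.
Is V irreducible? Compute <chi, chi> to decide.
Not irreducible (reducible): <chi, chi> = 9 > 1.

Solution. <chi, chi> = (1/|G|) sum_C |C| * |chi(C)|^2 = (1/24)[1*|10|^2 + 1*|6|^2 + 2*|2|^2 + 2*|0|^2 + 2*|2|^2 + 2*|4|^2 + 2*|2|^2 + 6*|2|^2 + 6*|0|^2]
  = (1/24)[(100) + (36) + (8) + (0) + (8) + (32) + (8) + (24) + (0)] = 216/24 = 9.
A character is irreducible iff <chi, chi> = 1, so this representation is reducible.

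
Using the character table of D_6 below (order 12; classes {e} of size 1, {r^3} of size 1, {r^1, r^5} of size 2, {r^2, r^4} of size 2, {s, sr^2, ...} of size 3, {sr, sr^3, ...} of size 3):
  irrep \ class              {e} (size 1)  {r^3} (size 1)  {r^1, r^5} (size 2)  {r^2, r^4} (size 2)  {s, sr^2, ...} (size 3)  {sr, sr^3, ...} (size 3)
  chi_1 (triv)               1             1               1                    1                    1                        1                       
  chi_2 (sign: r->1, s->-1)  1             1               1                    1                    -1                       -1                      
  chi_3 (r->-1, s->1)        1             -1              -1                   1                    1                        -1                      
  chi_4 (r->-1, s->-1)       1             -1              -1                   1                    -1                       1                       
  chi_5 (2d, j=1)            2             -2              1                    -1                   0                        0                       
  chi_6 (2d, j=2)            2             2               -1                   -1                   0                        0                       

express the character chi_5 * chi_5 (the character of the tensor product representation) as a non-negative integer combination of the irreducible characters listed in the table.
chi_5 tensor chi_5 = chi_1 + chi_2 + chi_6 (all other irreducibles have multiplicity 0).

The character of a tensor product is the pointwise product (chi_5 * chi_5)(C) = chi_5(C) * chi_5(C):
  {e}: (2)*(2), {r^3}: (-2)*(-2), {r^1, r^5}: (1)*(1), {r^2, r^4}: (-1)*(-1), {s, sr^2, ...}: (0)*(0), {sr, sr^3, ...}: (0)*(0)
so (chi_5 * chi_5) takes values
  {e} -> 4, {r^3} -> 4, {r^1, r^5} -> 1, {r^2, r^4} -> 1, {s, sr^2, ...} -> 0, {sr, sr^3, ...} -> 0.
Now take the inner product of this character with each irreducible chi from the table, <chi_5*chi_5, chi> = (1/12) sum_C |C| (chi_5*chi_5)(C) conj(chi(C)):
  <chi_5*chi_5, chi_1> = (1/12)[1*(4)*conj(1) + 1*(4)*conj(1) + 2*(1)*conj(1) + 2*(1)*conj(1) + 3*(0)*conj(1) + 3*(0)*conj(1)]
      = (1/12)[(4) + (4) + (2) + (2) + (0) + (0)] = 12/12 = 1
  <chi_5*chi_5, chi_2> = (1/12)[1*(4)*conj(1) + 1*(4)*conj(1) + 2*(1)*conj(1) + 2*(1)*conj(1) + 3*(0)*conj(-1) + 3*(0)*conj(-1)]
      = (1/12)[(4) + (4) + (2) + (2) + (0) + (0)] = 12/12 = 1
  <chi_5*chi_5, chi_3> = (1/12)[1*(4)*conj(1) + 1*(4)*conj(-1) + 2*(1)*conj(-1) + 2*(1)*conj(1) + 3*(0)*conj(1) + 3*(0)*conj(-1)]
      = (1/12)[(4) + (-4) + (-2) + (2) + (0) + (0)] = 0/12 = 0
  <chi_5*chi_5, chi_4> = (1/12)[1*(4)*conj(1) + 1*(4)*conj(-1) + 2*(1)*conj(-1) + 2*(1)*conj(1) + 3*(0)*conj(-1) + 3*(0)*conj(1)]
      = (1/12)[(4) + (-4) + (-2) + (2) + (0) + (0)] = 0/12 = 0
  <chi_5*chi_5, chi_5> = (1/12)[1*(4)*conj(2) + 1*(4)*conj(-2) + 2*(1)*conj(1) + 2*(1)*conj(-1) + 3*(0)*conj(0) + 3*(0)*conj(0)]
      = (1/12)[(8) + (-8) + (2) + (-2) + (0) + (0)] = 0/12 = 0
  <chi_5*chi_5, chi_6> = (1/12)[1*(4)*conj(2) + 1*(4)*conj(2) + 2*(1)*conj(-1) + 2*(1)*conj(-1) + 3*(0)*conj(0) + 3*(0)*conj(0)]
      = (1/12)[(8) + (8) + (-2) + (-2) + (0) + (0)] = 12/12 = 1
Hence the multiplicities are chi_1: 1, chi_2: 1, chi_6: 1. Dimension check: dim(chi_5)*dim(chi_5) = 2*2 = 4 and sum (mult * dim) = 1*1 + 1*1 + 1*2 = 4.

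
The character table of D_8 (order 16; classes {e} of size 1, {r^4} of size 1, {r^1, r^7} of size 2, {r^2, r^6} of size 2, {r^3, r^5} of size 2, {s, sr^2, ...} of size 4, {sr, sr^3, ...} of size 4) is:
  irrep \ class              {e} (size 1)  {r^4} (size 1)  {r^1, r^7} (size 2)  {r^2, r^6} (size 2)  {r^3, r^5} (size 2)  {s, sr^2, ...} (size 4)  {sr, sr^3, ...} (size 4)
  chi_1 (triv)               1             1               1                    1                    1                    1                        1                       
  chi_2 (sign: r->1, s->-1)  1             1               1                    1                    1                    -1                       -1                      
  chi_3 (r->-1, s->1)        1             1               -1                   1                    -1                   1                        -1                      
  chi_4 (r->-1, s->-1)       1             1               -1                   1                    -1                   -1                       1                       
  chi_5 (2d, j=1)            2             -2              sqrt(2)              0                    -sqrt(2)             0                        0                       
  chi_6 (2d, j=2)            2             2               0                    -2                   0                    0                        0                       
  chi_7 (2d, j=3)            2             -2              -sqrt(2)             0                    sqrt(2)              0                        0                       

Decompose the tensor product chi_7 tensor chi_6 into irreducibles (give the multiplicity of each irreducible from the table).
chi_7 tensor chi_6 = chi_5 + chi_7 (all other irreducibles have multiplicity 0).

Explanation: The character of a tensor product is the pointwise product (chi_7 * chi_6)(C) = chi_7(C) * chi_6(C):
  {e}: (2)*(2), {r^4}: (-2)*(2), {r^1, r^7}: (-sqrt(2))*(0), {r^2, r^6}: (0)*(-2), {r^3, r^5}: (sqrt(2))*(0), {s, sr^2, ...}: (0)*(0), {sr, sr^3, ...}: (0)*(0)
so (chi_7 * chi_6) takes values
  {e} -> 4, {r^4} -> -4, {r^1, r^7} -> 0, {r^2, r^6} -> 0, {r^3, r^5} -> 0, {s, sr^2, ...} -> 0, {sr, sr^3, ...} -> 0.
Now take the inner product of this character with each irreducible chi from the table, <chi_7*chi_6, chi> = (1/16) sum_C |C| (chi_7*chi_6)(C) conj(chi(C)):
  <chi_7*chi_6, chi_1> = (1/16)[1*(4)*conj(1) + 1*(-4)*conj(1) + 2*(0)*conj(1) + 2*(0)*conj(1) + 2*(0)*conj(1) + 4*(0)*conj(1) + 4*(0)*conj(1)]
      = (1/16)[(4) + (-4) + (0) + (0) + (0) + (0) + (0)] = 0/16 = 0
  <chi_7*chi_6, chi_2> = (1/16)[1*(4)*conj(1) + 1*(-4)*conj(1) + 2*(0)*conj(1) + 2*(0)*conj(1) + 2*(0)*conj(1) + 4*(0)*conj(-1) + 4*(0)*conj(-1)]
      = (1/16)[(4) + (-4) + (0) + (0) + (0) + (0) + (0)] = 0/16 = 0
  <chi_7*chi_6, chi_3> = (1/16)[1*(4)*conj(1) + 1*(-4)*conj(1) + 2*(0)*conj(-1) + 2*(0)*conj(1) + 2*(0)*conj(-1) + 4*(0)*conj(1) + 4*(0)*conj(-1)]
      = (1/16)[(4) + (-4) + (0) + (0) + (0) + (0) + (0)] = 0/16 = 0
  <chi_7*chi_6, chi_4> = (1/16)[1*(4)*conj(1) + 1*(-4)*conj(1) + 2*(0)*conj(-1) + 2*(0)*conj(1) + 2*(0)*conj(-1) + 4*(0)*conj(-1) + 4*(0)*conj(1)]
      = (1/16)[(4) + (-4) + (0) + (0) + (0) + (0) + (0)] = 0/16 = 0
  <chi_7*chi_6, chi_5> = (1/16)[1*(4)*conj(2) + 1*(-4)*conj(-2) + 2*(0)*conj(sqrt(2)) + 2*(0)*conj(0) + 2*(0)*conj(-sqrt(2)) + 4*(0)*conj(0) + 4*(0)*conj(0)]
      = (1/16)[(8) + (8) + (0) + (0) + (0) + (0) + (0)] = 16/16 = 1
  <chi_7*chi_6, chi_6> = (1/16)[1*(4)*conj(2) + 1*(-4)*conj(2) + 2*(0)*conj(0) + 2*(0)*conj(-2) + 2*(0)*conj(0) + 4*(0)*conj(0) + 4*(0)*conj(0)]
      = (1/16)[(8) + (-8) + (0) + (0) + (0) + (0) + (0)] = 0/16 = 0
  <chi_7*chi_6, chi_7> = (1/16)[1*(4)*conj(2) + 1*(-4)*conj(-2) + 2*(0)*conj(-sqrt(2)) + 2*(0)*conj(0) + 2*(0)*conj(sqrt(2)) + 4*(0)*conj(0) + 4*(0)*conj(0)]
      = (1/16)[(8) + (8) + (0) + (0) + (0) + (0) + (0)] = 16/16 = 1
Hence the multiplicities are chi_5: 1, chi_7: 1. Dimension check: dim(chi_7)*dim(chi_6) = 2*2 = 4 and sum (mult * dim) = 1*2 + 1*2 = 4.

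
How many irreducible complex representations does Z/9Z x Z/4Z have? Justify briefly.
36

Why: The number of irreducible complex representations of a finite group equals its number of conjugacy classes. Z/9Z x Z/4Z is abelian of order 36, so every element is its own conjugacy class: 36 classes, so Z/9Z x Z/4Z (order 36) has exactly 36 irreducible complex representations.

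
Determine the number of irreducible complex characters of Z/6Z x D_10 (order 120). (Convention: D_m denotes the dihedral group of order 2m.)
48

Derivation: The number of irreducible complex representations of a finite group equals its number of conjugacy classes. For a direct product, #classes(G x H) = #classes(G) * #classes(H). Z/6Z has 6 classes (abelian), D_10 has 8 classes, so 6 * 8 = 48, so Z/6Z x D_10 (order 120) has exactly 48 irreducible complex representations.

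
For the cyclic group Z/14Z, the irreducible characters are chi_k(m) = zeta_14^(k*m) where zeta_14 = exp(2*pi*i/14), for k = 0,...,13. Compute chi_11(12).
chi_11(12) = zeta_14^132 = exp(6*I*pi/7)

Reasoning: chi_11(12) = zeta_14^(11*12) = zeta_14^132. Since zeta_14^14 = 1, this equals zeta_14^6 = exp(2*pi*i*6/14) = exp(6*I*pi/7).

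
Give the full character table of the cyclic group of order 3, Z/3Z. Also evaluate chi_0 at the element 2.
Character table of Z/3Z (irreps indexed chi_0,...,chi_2 with chi_k(m) = zeta_3^(k*m), zeta_3 = exp(2*pi*i/3)):
  irrep \ class  {0} (size 1)  {1} (size 1)    {2} (size 1)  
  chi_0          1             1               1             
  chi_1          1             exp(2*I*pi/3)   exp(-2*I*pi/3)
  chi_2          1             exp(-2*I*pi/3)  exp(2*I*pi/3) 

Spot check: chi_0(2) = zeta_3^(0*2) = zeta_3^0 = 1.

Details: Z/3Z is abelian, so all 3 irreducible complex representations are 1-dimensional. They are given by chi_k(m) = zeta_3^(k*m) for k = 0,...,2. Row orthogonality: sum_m chi_k(m) conj(chi_l(m)) = 3 * [k = l].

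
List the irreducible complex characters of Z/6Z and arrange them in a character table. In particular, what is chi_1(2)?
Character table of Z/6Z (irreps indexed chi_0,...,chi_5 with chi_k(m) = zeta_6^(k*m), zeta_6 = exp(2*pi*i/6)):
  irrep \ class  {0} (size 1)  {1} (size 1)    {2} (size 1)    {3} (size 1)  {4} (size 1)    {5} (size 1)  
  chi_0          1             1               1               1             1               1             
  chi_1          1             exp(I*pi/3)     exp(2*I*pi/3)   -1            exp(-2*I*pi/3)  exp(-I*pi/3)  
  chi_2          1             exp(2*I*pi/3)   exp(-2*I*pi/3)  1             exp(2*I*pi/3)   exp(-2*I*pi/3)
  chi_3          1             -1              1               -1            1               -1            
  chi_4          1             exp(-2*I*pi/3)  exp(2*I*pi/3)   1             exp(-2*I*pi/3)  exp(2*I*pi/3) 
  chi_5          1             exp(-I*pi/3)    exp(-2*I*pi/3)  -1            exp(2*I*pi/3)   exp(I*pi/3)   

Spot check: chi_1(2) = zeta_6^(1*2) = zeta_6^2 = exp(2*I*pi/3).

Reasoning: Z/6Z is abelian, so all 6 irreducible complex representations are 1-dimensional. They are given by chi_k(m) = zeta_6^(k*m) for k = 0,...,5. Row orthogonality: sum_m chi_k(m) conj(chi_l(m)) = 6 * [k = l].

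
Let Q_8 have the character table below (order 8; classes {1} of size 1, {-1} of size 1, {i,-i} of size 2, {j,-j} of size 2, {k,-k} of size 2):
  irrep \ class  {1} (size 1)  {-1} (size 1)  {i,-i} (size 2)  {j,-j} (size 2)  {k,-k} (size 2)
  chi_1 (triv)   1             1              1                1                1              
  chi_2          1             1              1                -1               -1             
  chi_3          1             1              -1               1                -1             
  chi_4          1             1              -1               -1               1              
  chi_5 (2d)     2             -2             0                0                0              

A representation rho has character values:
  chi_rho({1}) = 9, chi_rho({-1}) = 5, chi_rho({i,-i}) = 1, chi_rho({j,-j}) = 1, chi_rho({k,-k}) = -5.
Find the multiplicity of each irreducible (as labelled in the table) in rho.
Multiplicities: chi_1: 1, chi_2: 3, chi_3: 3, chi_4: 0, chi_5: 1.

Derivation: Use <chi_rho, chi> = (1/|G|) sum_C |C| * chi_rho(C) * conj(chi(C)) with |G| = 8 for each irreducible chi in the table:
  <chi_rho, chi_1> = (1/8)[1*(9)*conj(1) + 1*(5)*conj(1) + 2*(1)*conj(1) + 2*(1)*conj(1) + 2*(-5)*conj(1)]
      = (1/8)[(9) + (5) + (2) + (2) + (-10)] = 8/8 = 1
  <chi_rho, chi_2> = (1/8)[1*(9)*conj(1) + 1*(5)*conj(1) + 2*(1)*conj(1) + 2*(1)*conj(-1) + 2*(-5)*conj(-1)]
      = (1/8)[(9) + (5) + (2) + (-2) + (10)] = 24/8 = 3
  <chi_rho, chi_3> = (1/8)[1*(9)*conj(1) + 1*(5)*conj(1) + 2*(1)*conj(-1) + 2*(1)*conj(1) + 2*(-5)*conj(-1)]
      = (1/8)[(9) + (5) + (-2) + (2) + (10)] = 24/8 = 3
  <chi_rho, chi_4> = (1/8)[1*(9)*conj(1) + 1*(5)*conj(1) + 2*(1)*conj(-1) + 2*(1)*conj(-1) + 2*(-5)*conj(1)]
      = (1/8)[(9) + (5) + (-2) + (-2) + (-10)] = 0/8 = 0
  <chi_rho, chi_5> = (1/8)[1*(9)*conj(2) + 1*(5)*conj(-2) + 2*(1)*conj(0) + 2*(1)*conj(0) + 2*(-5)*conj(0)]
      = (1/8)[(18) + (-10) + (0) + (0) + (0)] = 8/8 = 1
Dimension check: dim(rho) = sum (mult * dim) = 1*1 + 3*1 + 3*1 + 0*1 + 1*2 = 9 = chi_rho(e) = 9.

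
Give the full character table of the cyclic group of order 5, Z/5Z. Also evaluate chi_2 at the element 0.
Character table of Z/5Z (irreps indexed chi_0,...,chi_4 with chi_k(m) = zeta_5^(k*m), zeta_5 = exp(2*pi*i/5)):
  irrep \ class  {0} (size 1)  {1} (size 1)    {2} (size 1)    {3} (size 1)    {4} (size 1)  
  chi_0          1             1               1               1               1             
  chi_1          1             exp(2*I*pi/5)   exp(4*I*pi/5)   exp(-4*I*pi/5)  exp(-2*I*pi/5)
  chi_2          1             exp(4*I*pi/5)   exp(-2*I*pi/5)  exp(2*I*pi/5)   exp(-4*I*pi/5)
  chi_3          1             exp(-4*I*pi/5)  exp(2*I*pi/5)   exp(-2*I*pi/5)  exp(4*I*pi/5) 
  chi_4          1             exp(-2*I*pi/5)  exp(-4*I*pi/5)  exp(4*I*pi/5)   exp(2*I*pi/5) 

Spot check: chi_2(0) = zeta_5^(2*0) = zeta_5^0 = 1.

Solution. Z/5Z is abelian, so all 5 irreducible complex representations are 1-dimensional. They are given by chi_k(m) = zeta_5^(k*m) for k = 0,...,4. Row orthogonality: sum_m chi_k(m) conj(chi_l(m)) = 5 * [k = l].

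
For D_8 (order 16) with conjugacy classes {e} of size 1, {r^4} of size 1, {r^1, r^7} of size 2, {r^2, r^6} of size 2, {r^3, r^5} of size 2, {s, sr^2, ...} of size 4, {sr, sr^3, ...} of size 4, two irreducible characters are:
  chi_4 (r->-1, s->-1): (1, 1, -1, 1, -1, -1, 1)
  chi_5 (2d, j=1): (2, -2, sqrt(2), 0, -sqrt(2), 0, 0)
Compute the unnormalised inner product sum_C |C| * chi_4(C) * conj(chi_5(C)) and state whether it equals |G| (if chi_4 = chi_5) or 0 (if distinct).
Sum = 0; so <chi_4, chi_5> = 0 (distinct irreducibles are orthogonal).

Reasoning: Compute term by term over conjugacy classes (|C| * chi_4(C) * conj(chi_5(C))):
  1*(1)*conj(2) + 1*(1)*conj(-2) + 2*(-1)*conj(sqrt(2)) + 2*(1)*conj(0) + 2*(-1)*conj(-sqrt(2)) + 4*(-1)*conj(0) + 4*(1)*conj(0)
  = (2) + (-2) + (-2*sqrt(2)) + (0) + (2*sqrt(2)) + (0) + (0)
  = 0.
Dividing by |G| = 16 gives 0/16 = 0, matching the row-orthogonality relation <chi_4, chi_5> = [chi_4 = chi_5].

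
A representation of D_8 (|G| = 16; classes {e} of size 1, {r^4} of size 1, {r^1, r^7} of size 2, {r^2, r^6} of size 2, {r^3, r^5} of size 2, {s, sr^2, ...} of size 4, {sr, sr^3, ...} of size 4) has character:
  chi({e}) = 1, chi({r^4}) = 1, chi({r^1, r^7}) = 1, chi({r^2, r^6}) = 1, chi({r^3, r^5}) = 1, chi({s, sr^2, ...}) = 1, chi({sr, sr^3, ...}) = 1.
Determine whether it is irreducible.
Irreducible: <chi, chi> = 1.

Derivation: <chi, chi> = (1/|G|) sum_C |C| * |chi(C)|^2 = (1/16)[1*|1|^2 + 1*|1|^2 + 2*|1|^2 + 2*|1|^2 + 2*|1|^2 + 4*|1|^2 + 4*|1|^2]
  = (1/16)[(1) + (1) + (2) + (2) + (2) + (4) + (4)] = 16/16 = 1.
A character is irreducible iff <chi, chi> = 1, so this representation is irreducible.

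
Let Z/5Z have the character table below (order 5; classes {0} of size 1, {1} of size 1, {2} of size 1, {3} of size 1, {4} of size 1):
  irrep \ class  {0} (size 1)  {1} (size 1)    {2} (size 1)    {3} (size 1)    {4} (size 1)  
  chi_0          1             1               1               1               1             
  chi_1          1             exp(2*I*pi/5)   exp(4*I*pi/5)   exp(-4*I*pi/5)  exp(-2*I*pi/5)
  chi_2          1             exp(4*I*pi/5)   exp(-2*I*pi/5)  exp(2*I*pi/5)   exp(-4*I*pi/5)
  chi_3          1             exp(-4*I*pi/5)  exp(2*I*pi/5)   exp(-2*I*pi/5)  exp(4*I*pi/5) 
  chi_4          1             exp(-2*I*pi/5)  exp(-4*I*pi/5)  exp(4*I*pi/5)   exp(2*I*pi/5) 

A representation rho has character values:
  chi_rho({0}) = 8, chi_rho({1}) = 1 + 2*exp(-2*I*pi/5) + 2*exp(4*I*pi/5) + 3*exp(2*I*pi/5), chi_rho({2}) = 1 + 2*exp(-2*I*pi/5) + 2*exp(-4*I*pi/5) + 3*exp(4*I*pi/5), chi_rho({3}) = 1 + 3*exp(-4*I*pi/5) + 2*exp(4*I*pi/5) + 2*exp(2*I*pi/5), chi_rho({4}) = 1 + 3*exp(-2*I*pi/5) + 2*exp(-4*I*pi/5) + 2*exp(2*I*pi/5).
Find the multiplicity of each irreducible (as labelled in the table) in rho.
Multiplicities: chi_0: 1, chi_1: 3, chi_2: 2, chi_3: 0, chi_4: 2.

Proof sketch: Use <chi_rho, chi> = (1/|G|) sum_C |C| * chi_rho(C) * conj(chi(C)) with |G| = 5 for each irreducible chi in the table:
  <chi_rho, chi_0> = (1/5)[1*(8)*conj(1) + 1*(1 + 2*exp(-2*I*pi/5) + 2*exp(4*I*pi/5) + 3*exp(2*I*pi/5))*conj(1) + 1*(1 + 2*exp(-2*I*pi/5) + 2*exp(-4*I*pi/5) + 3*exp(4*I*pi/5))*conj(1) + 1*(1 + 3*exp(-4*I*pi/5) + 2*exp(4*I*pi/5) + 2*exp(2*I*pi/5))*conj(1) + 1*(1 + 3*exp(-2*I*pi/5) + 2*exp(-4*I*pi/5) + 2*exp(2*I*pi/5))*conj(1)]
      = (1/5)[(8) + (1 + 2*exp(-2*I*pi/5) + 2*exp(4*I*pi/5) + 3*exp(2*I*pi/5)) + (1 + 2*exp(-2*I*pi/5) + 2*exp(-4*I*pi/5) + 3*exp(4*I*pi/5)) + (1 + 3*exp(-4*I*pi/5) + 2*exp(4*I*pi/5) + 2*exp(2*I*pi/5)) + (1 + 3*exp(-2*I*pi/5) + 2*exp(-4*I*pi/5) + 2*exp(2*I*pi/5))] = 5/5 = 1
  <chi_rho, chi_1> = (1/5)[1*(8)*conj(1) + 1*(1 + 2*exp(-2*I*pi/5) + 2*exp(4*I*pi/5) + 3*exp(2*I*pi/5))*conj(exp(2*I*pi/5)) + 1*(1 + 2*exp(-2*I*pi/5) + 2*exp(-4*I*pi/5) + 3*exp(4*I*pi/5))*conj(exp(4*I*pi/5)) + 1*(1 + 3*exp(-4*I*pi/5) + 2*exp(4*I*pi/5) + 2*exp(2*I*pi/5))*conj(exp(-4*I*pi/5)) + 1*(1 + 3*exp(-2*I*pi/5) + 2*exp(-4*I*pi/5) + 2*exp(2*I*pi/5))*conj(exp(-2*I*pi/5))]
      = (1/5)[(8) + (3 + 2*exp(-4*I*pi/5) + exp(-2*I*pi/5) + 2*exp(2*I*pi/5)) + (3 + exp(-4*I*pi/5) + 2*exp(4*I*pi/5) + 2*exp(2*I*pi/5)) + (3 + 2*exp(-2*I*pi/5) + 2*exp(-4*I*pi/5) + exp(4*I*pi/5)) + (3 + 2*exp(-2*I*pi/5) + exp(2*I*pi/5) + 2*exp(4*I*pi/5))] = 15/5 = 3
  <chi_rho, chi_2> = (1/5)[1*(8)*conj(1) + 1*(1 + 2*exp(-2*I*pi/5) + 2*exp(4*I*pi/5) + 3*exp(2*I*pi/5))*conj(exp(4*I*pi/5)) + 1*(1 + 2*exp(-2*I*pi/5) + 2*exp(-4*I*pi/5) + 3*exp(4*I*pi/5))*conj(exp(-2*I*pi/5)) + 1*(1 + 3*exp(-4*I*pi/5) + 2*exp(4*I*pi/5) + 2*exp(2*I*pi/5))*conj(exp(2*I*pi/5)) + 1*(1 + 3*exp(-2*I*pi/5) + 2*exp(-4*I*pi/5) + 2*exp(2*I*pi/5))*conj(exp(-4*I*pi/5))]
      = (1/5)[(8) + (2 + 3*exp(-2*I*pi/5) + exp(-4*I*pi/5) + 2*exp(4*I*pi/5)) + (2 + 2*exp(-2*I*pi/5) + 3*exp(-4*I*pi/5) + exp(2*I*pi/5)) + (2 + exp(-2*I*pi/5) + 3*exp(4*I*pi/5) + 2*exp(2*I*pi/5)) + (2 + 2*exp(-4*I*pi/5) + exp(4*I*pi/5) + 3*exp(2*I*pi/5))] = 10/5 = 2
  <chi_rho, chi_3> = (1/5)[1*(8)*conj(1) + 1*(1 + 2*exp(-2*I*pi/5) + 2*exp(4*I*pi/5) + 3*exp(2*I*pi/5))*conj(exp(-4*I*pi/5)) + 1*(1 + 2*exp(-2*I*pi/5) + 2*exp(-4*I*pi/5) + 3*exp(4*I*pi/5))*conj(exp(2*I*pi/5)) + 1*(1 + 3*exp(-4*I*pi/5) + 2*exp(4*I*pi/5) + 2*exp(2*I*pi/5))*conj(exp(-2*I*pi/5)) + 1*(1 + 3*exp(-2*I*pi/5) + 2*exp(-4*I*pi/5) + 2*exp(2*I*pi/5))*conj(exp(4*I*pi/5))]
      = (1/5)[(8) + (2*exp(-2*I*pi/5) + 3*exp(-4*I*pi/5) + exp(4*I*pi/5) + 2*exp(2*I*pi/5)) + (2*exp(-4*I*pi/5) + exp(-2*I*pi/5) + 2*exp(4*I*pi/5) + 3*exp(2*I*pi/5)) + (3*exp(-2*I*pi/5) + 2*exp(-4*I*pi/5) + exp(2*I*pi/5) + 2*exp(4*I*pi/5)) + (2*exp(-2*I*pi/5) + exp(-4*I*pi/5) + 3*exp(4*I*pi/5) + 2*exp(2*I*pi/5))] = 0/5 = 0
  <chi_rho, chi_4> = (1/5)[1*(8)*conj(1) + 1*(1 + 2*exp(-2*I*pi/5) + 2*exp(4*I*pi/5) + 3*exp(2*I*pi/5))*conj(exp(-2*I*pi/5)) + 1*(1 + 2*exp(-2*I*pi/5) + 2*exp(-4*I*pi/5) + 3*exp(4*I*pi/5))*conj(exp(-4*I*pi/5)) + 1*(1 + 3*exp(-4*I*pi/5) + 2*exp(4*I*pi/5) + 2*exp(2*I*pi/5))*conj(exp(4*I*pi/5)) + 1*(1 + 3*exp(-2*I*pi/5) + 2*exp(-4*I*pi/5) + 2*exp(2*I*pi/5))*conj(exp(2*I*pi/5))]
      = (1/5)[(8) + (2 + 2*exp(-4*I*pi/5) + exp(2*I*pi/5) + 3*exp(4*I*pi/5)) + (2 + 3*exp(-2*I*pi/5) + exp(4*I*pi/5) + 2*exp(2*I*pi/5)) + (2 + 2*exp(-2*I*pi/5) + exp(-4*I*pi/5) + 3*exp(2*I*pi/5)) + (2 + 3*exp(-4*I*pi/5) + exp(-2*I*pi/5) + 2*exp(4*I*pi/5))] = 10/5 = 2
(Exp terms are combined using exp(i*s)*conj(exp(i*t)) = exp(i*(s-t)), and sums of them are collapsed using the identity that for every m > 1 the m distinct m-th roots of unity sum to 0, e.g. 1 + exp(2*I*pi/3) + exp(-2*I*pi/3) = 0.)
Dimension check: dim(rho) = sum (mult * dim) = 1*1 + 3*1 + 2*1 + 0*1 + 2*1 = 8 = chi_rho(e) = 8.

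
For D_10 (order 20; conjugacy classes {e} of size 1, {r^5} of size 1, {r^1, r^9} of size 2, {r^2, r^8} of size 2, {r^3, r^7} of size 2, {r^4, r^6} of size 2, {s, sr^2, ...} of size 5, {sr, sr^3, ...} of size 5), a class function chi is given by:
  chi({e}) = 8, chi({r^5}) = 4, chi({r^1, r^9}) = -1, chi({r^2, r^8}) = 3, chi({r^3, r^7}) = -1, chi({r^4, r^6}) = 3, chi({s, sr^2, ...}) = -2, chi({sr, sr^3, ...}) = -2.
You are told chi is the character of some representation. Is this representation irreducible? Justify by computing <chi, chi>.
Not irreducible (reducible): <chi, chi> = 8 > 1.

Reasoning: <chi, chi> = (1/|G|) sum_C |C| * |chi(C)|^2 = (1/20)[1*|8|^2 + 1*|4|^2 + 2*|-1|^2 + 2*|3|^2 + 2*|-1|^2 + 2*|3|^2 + 5*|-2|^2 + 5*|-2|^2]
  = (1/20)[(64) + (16) + (2) + (18) + (2) + (18) + (20) + (20)] = 160/20 = 8.
A character is irreducible iff <chi, chi> = 1, so this representation is reducible.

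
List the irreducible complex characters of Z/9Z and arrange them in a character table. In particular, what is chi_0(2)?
Character table of Z/9Z (irreps indexed chi_0,...,chi_8 with chi_k(m) = zeta_9^(k*m), zeta_9 = exp(2*pi*i/9)):
  irrep \ class  {0} (size 1)  {1} (size 1)    {2} (size 1)    {3} (size 1)    {4} (size 1)    {5} (size 1)    {6} (size 1)    {7} (size 1)    {8} (size 1)  
  chi_0          1             1               1               1               1               1               1               1               1             
  chi_1          1             exp(2*I*pi/9)   exp(4*I*pi/9)   exp(2*I*pi/3)   exp(8*I*pi/9)   exp(-8*I*pi/9)  exp(-2*I*pi/3)  exp(-4*I*pi/9)  exp(-2*I*pi/9)
  chi_2          1             exp(4*I*pi/9)   exp(8*I*pi/9)   exp(-2*I*pi/3)  exp(-2*I*pi/9)  exp(2*I*pi/9)   exp(2*I*pi/3)   exp(-8*I*pi/9)  exp(-4*I*pi/9)
  chi_3          1             exp(2*I*pi/3)   exp(-2*I*pi/3)  1               exp(2*I*pi/3)   exp(-2*I*pi/3)  1               exp(2*I*pi/3)   exp(-2*I*pi/3)
  chi_4          1             exp(8*I*pi/9)   exp(-2*I*pi/9)  exp(2*I*pi/3)   exp(-4*I*pi/9)  exp(4*I*pi/9)   exp(-2*I*pi/3)  exp(2*I*pi/9)   exp(-8*I*pi/9)
  chi_5          1             exp(-8*I*pi/9)  exp(2*I*pi/9)   exp(-2*I*pi/3)  exp(4*I*pi/9)   exp(-4*I*pi/9)  exp(2*I*pi/3)   exp(-2*I*pi/9)  exp(8*I*pi/9) 
  chi_6          1             exp(-2*I*pi/3)  exp(2*I*pi/3)   1               exp(-2*I*pi/3)  exp(2*I*pi/3)   1               exp(-2*I*pi/3)  exp(2*I*pi/3) 
  chi_7          1             exp(-4*I*pi/9)  exp(-8*I*pi/9)  exp(2*I*pi/3)   exp(2*I*pi/9)   exp(-2*I*pi/9)  exp(-2*I*pi/3)  exp(8*I*pi/9)   exp(4*I*pi/9) 
  chi_8          1             exp(-2*I*pi/9)  exp(-4*I*pi/9)  exp(-2*I*pi/3)  exp(-8*I*pi/9)  exp(8*I*pi/9)   exp(2*I*pi/3)   exp(4*I*pi/9)   exp(2*I*pi/9) 

Spot check: chi_0(2) = zeta_9^(0*2) = zeta_9^0 = 1.

Explanation: Z/9Z is abelian, so all 9 irreducible complex representations are 1-dimensional. They are given by chi_k(m) = zeta_9^(k*m) for k = 0,...,8. Row orthogonality: sum_m chi_k(m) conj(chi_l(m)) = 9 * [k = l].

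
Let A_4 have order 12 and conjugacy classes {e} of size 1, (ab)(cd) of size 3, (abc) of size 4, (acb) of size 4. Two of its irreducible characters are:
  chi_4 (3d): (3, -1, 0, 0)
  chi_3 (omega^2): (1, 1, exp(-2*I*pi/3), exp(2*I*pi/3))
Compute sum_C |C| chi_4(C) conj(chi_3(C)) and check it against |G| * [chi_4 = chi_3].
Sum = 0; so <chi_4, chi_3> = 0 (distinct irreducibles are orthogonal).

Proof sketch: Compute term by term over conjugacy classes (|C| * chi_4(C) * conj(chi_3(C))):
  1*(3)*conj(1) + 3*(-1)*conj(1) + 4*(0)*conj(exp(-2*I*pi/3)) + 4*(0)*conj(exp(2*I*pi/3))
  = (3) + (-3) + (0) + (0)
  = 0.
(Exp terms are combined using exp(i*s)*conj(exp(i*t)) = exp(i*(s-t)), and sums of them are collapsed using the identity that for every m > 1 the m distinct m-th roots of unity sum to 0, e.g. 1 + exp(2*I*pi/3) + exp(-2*I*pi/3) = 0.)
Dividing by |G| = 12 gives 0/12 = 0, matching the row-orthogonality relation <chi_4, chi_3> = [chi_4 = chi_3].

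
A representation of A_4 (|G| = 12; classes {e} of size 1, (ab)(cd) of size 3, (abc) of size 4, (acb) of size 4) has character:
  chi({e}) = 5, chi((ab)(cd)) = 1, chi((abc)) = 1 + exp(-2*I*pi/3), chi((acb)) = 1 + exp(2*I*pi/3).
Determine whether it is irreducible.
Not irreducible (reducible): <chi, chi> = 3 > 1.

Explanation: <chi, chi> = (1/|G|) sum_C |C| * |chi(C)|^2 = (1/12)[1*|5|^2 + 3*|1|^2 + 4*|1 + exp(-2*I*pi/3)|^2 + 4*|1 + exp(2*I*pi/3)|^2]
  = (1/12)[(25) + (3) + (4) + (4)] = 36/12 = 3.
(Exp terms are combined using exp(i*s)*conj(exp(i*t)) = exp(i*(s-t)), and sums of them are collapsed using the identity that for every m > 1 the m distinct m-th roots of unity sum to 0, e.g. 1 + exp(2*I*pi/3) + exp(-2*I*pi/3) = 0.)
A character is irreducible iff <chi, chi> = 1, so this representation is reducible.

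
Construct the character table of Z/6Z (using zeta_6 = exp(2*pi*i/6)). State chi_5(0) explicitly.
Character table of Z/6Z (irreps indexed chi_0,...,chi_5 with chi_k(m) = zeta_6^(k*m), zeta_6 = exp(2*pi*i/6)):
  irrep \ class  {0} (size 1)  {1} (size 1)    {2} (size 1)    {3} (size 1)  {4} (size 1)    {5} (size 1)  
  chi_0          1             1               1               1             1               1             
  chi_1          1             exp(I*pi/3)     exp(2*I*pi/3)   -1            exp(-2*I*pi/3)  exp(-I*pi/3)  
  chi_2          1             exp(2*I*pi/3)   exp(-2*I*pi/3)  1             exp(2*I*pi/3)   exp(-2*I*pi/3)
  chi_3          1             -1              1               -1            1               -1            
  chi_4          1             exp(-2*I*pi/3)  exp(2*I*pi/3)   1             exp(-2*I*pi/3)  exp(2*I*pi/3) 
  chi_5          1             exp(-I*pi/3)    exp(-2*I*pi/3)  -1            exp(2*I*pi/3)   exp(I*pi/3)   

Spot check: chi_5(0) = zeta_6^(5*0) = zeta_6^0 = 1.

Details: Z/6Z is abelian, so all 6 irreducible complex representations are 1-dimensional. They are given by chi_k(m) = zeta_6^(k*m) for k = 0,...,5. Row orthogonality: sum_m chi_k(m) conj(chi_l(m)) = 6 * [k = l].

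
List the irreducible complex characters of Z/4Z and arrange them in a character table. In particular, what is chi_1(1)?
Character table of Z/4Z (irreps indexed chi_0,...,chi_3 with chi_k(m) = zeta_4^(k*m), zeta_4 = exp(2*pi*i/4)):
  irrep \ class  {0} (size 1)  {1} (size 1)  {2} (size 1)  {3} (size 1)
  chi_0          1             1             1             1           
  chi_1          1             I             -1            -I          
  chi_2          1             -1            1             -1          
  chi_3          1             -I            -1            I           

Spot check: chi_1(1) = zeta_4^(1*1) = zeta_4^1 = I.

Reasoning: Z/4Z is abelian, so all 4 irreducible complex representations are 1-dimensional. They are given by chi_k(m) = zeta_4^(k*m) for k = 0,...,3. Row orthogonality: sum_m chi_k(m) conj(chi_l(m)) = 4 * [k = l].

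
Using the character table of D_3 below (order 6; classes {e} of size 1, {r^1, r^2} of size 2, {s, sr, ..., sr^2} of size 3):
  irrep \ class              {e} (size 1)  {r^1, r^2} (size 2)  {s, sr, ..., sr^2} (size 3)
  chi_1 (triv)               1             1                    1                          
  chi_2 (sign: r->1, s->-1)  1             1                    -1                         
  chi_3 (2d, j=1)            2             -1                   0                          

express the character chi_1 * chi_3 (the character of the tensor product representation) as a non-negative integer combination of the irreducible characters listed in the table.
chi_1 tensor chi_3 = chi_3 (all other irreducibles have multiplicity 0).

Why: The character of a tensor product is the pointwise product (chi_1 * chi_3)(C) = chi_1(C) * chi_3(C):
  {e}: (1)*(2), {r^1, r^2}: (1)*(-1), {s, sr, ..., sr^2}: (1)*(0)
so (chi_1 * chi_3) takes values
  {e} -> 2, {r^1, r^2} -> -1, {s, sr, ..., sr^2} -> 0.
Now take the inner product of this character with each irreducible chi from the table, <chi_1*chi_3, chi> = (1/6) sum_C |C| (chi_1*chi_3)(C) conj(chi(C)):
  <chi_1*chi_3, chi_1> = (1/6)[1*(2)*conj(1) + 2*(-1)*conj(1) + 3*(0)*conj(1)]
      = (1/6)[(2) + (-2) + (0)] = 0/6 = 0
  <chi_1*chi_3, chi_2> = (1/6)[1*(2)*conj(1) + 2*(-1)*conj(1) + 3*(0)*conj(-1)]
      = (1/6)[(2) + (-2) + (0)] = 0/6 = 0
  <chi_1*chi_3, chi_3> = (1/6)[1*(2)*conj(2) + 2*(-1)*conj(-1) + 3*(0)*conj(0)]
      = (1/6)[(4) + (2) + (0)] = 6/6 = 1
Hence the multiplicities are chi_3: 1. Dimension check: dim(chi_1)*dim(chi_3) = 1*2 = 2 and sum (mult * dim) = 1*2 = 2.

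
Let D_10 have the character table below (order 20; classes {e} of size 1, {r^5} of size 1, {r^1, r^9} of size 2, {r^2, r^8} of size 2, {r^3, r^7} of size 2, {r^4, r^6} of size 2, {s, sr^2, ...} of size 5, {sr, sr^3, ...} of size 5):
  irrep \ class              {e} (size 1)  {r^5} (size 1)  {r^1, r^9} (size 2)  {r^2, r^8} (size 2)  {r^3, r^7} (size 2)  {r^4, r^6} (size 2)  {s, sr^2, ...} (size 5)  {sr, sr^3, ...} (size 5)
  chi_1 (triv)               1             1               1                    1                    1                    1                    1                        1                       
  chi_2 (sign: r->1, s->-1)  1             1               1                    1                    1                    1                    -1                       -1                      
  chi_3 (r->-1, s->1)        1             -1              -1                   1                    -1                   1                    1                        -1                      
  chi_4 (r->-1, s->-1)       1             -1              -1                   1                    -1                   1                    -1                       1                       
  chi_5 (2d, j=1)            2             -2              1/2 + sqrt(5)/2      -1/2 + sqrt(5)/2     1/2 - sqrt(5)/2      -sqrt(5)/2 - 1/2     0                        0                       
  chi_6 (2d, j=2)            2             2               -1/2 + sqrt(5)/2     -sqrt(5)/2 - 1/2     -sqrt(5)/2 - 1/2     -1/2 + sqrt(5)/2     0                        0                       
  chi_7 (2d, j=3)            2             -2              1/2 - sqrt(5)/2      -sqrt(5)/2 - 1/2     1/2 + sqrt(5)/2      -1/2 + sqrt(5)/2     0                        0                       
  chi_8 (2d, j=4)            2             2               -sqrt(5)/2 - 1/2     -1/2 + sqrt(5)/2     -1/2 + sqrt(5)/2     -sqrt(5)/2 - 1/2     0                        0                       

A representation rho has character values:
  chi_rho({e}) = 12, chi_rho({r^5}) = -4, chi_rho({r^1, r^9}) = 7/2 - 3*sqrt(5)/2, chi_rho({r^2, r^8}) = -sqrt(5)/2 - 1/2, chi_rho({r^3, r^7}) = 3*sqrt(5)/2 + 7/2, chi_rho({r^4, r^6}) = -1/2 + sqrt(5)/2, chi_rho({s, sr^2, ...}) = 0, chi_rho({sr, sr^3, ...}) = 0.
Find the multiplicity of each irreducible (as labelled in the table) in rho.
Multiplicities: chi_1: 1, chi_2: 1, chi_3: 0, chi_4: 0, chi_5: 1, chi_6: 0, chi_7: 3, chi_8: 1.

Working: Use <chi_rho, chi> = (1/|G|) sum_C |C| * chi_rho(C) * conj(chi(C)) with |G| = 20 for each irreducible chi in the table:
  <chi_rho, chi_1> = (1/20)[1*(12)*conj(1) + 1*(-4)*conj(1) + 2*(7/2 - 3*sqrt(5)/2)*conj(1) + 2*(-sqrt(5)/2 - 1/2)*conj(1) + 2*(3*sqrt(5)/2 + 7/2)*conj(1) + 2*(-1/2 + sqrt(5)/2)*conj(1) + 5*(0)*conj(1) + 5*(0)*conj(1)]
      = (1/20)[(12) + (-4) + (7 - 3*sqrt(5)) + (-sqrt(5) - 1) + (3*sqrt(5) + 7) + (-1 + sqrt(5)) + (0) + (0)] = 20/20 = 1
  <chi_rho, chi_2> = (1/20)[1*(12)*conj(1) + 1*(-4)*conj(1) + 2*(7/2 - 3*sqrt(5)/2)*conj(1) + 2*(-sqrt(5)/2 - 1/2)*conj(1) + 2*(3*sqrt(5)/2 + 7/2)*conj(1) + 2*(-1/2 + sqrt(5)/2)*conj(1) + 5*(0)*conj(-1) + 5*(0)*conj(-1)]
      = (1/20)[(12) + (-4) + (7 - 3*sqrt(5)) + (-sqrt(5) - 1) + (3*sqrt(5) + 7) + (-1 + sqrt(5)) + (0) + (0)] = 20/20 = 1
  <chi_rho, chi_3> = (1/20)[1*(12)*conj(1) + 1*(-4)*conj(-1) + 2*(7/2 - 3*sqrt(5)/2)*conj(-1) + 2*(-sqrt(5)/2 - 1/2)*conj(1) + 2*(3*sqrt(5)/2 + 7/2)*conj(-1) + 2*(-1/2 + sqrt(5)/2)*conj(1) + 5*(0)*conj(1) + 5*(0)*conj(-1)]
      = (1/20)[(12) + (4) + (-7 + 3*sqrt(5)) + (-sqrt(5) - 1) + (-7 - 3*sqrt(5)) + (-1 + sqrt(5)) + (0) + (0)] = 0/20 = 0
  <chi_rho, chi_4> = (1/20)[1*(12)*conj(1) + 1*(-4)*conj(-1) + 2*(7/2 - 3*sqrt(5)/2)*conj(-1) + 2*(-sqrt(5)/2 - 1/2)*conj(1) + 2*(3*sqrt(5)/2 + 7/2)*conj(-1) + 2*(-1/2 + sqrt(5)/2)*conj(1) + 5*(0)*conj(-1) + 5*(0)*conj(1)]
      = (1/20)[(12) + (4) + (-7 + 3*sqrt(5)) + (-sqrt(5) - 1) + (-7 - 3*sqrt(5)) + (-1 + sqrt(5)) + (0) + (0)] = 0/20 = 0
  <chi_rho, chi_5> = (1/20)[1*(12)*conj(2) + 1*(-4)*conj(-2) + 2*(7/2 - 3*sqrt(5)/2)*conj(1/2 + sqrt(5)/2) + 2*(-sqrt(5)/2 - 1/2)*conj(-1/2 + sqrt(5)/2) + 2*(3*sqrt(5)/2 + 7/2)*conj(1/2 - sqrt(5)/2) + 2*(-1/2 + sqrt(5)/2)*conj(-sqrt(5)/2 - 1/2) + 5*(0)*conj(0) + 5*(0)*conj(0)]
      = (1/20)[(24) + (8) + (-4 + 2*sqrt(5)) + (-2) + (-2*sqrt(5) - 4) + (-2) + (0) + (0)] = 20/20 = 1
  <chi_rho, chi_6> = (1/20)[1*(12)*conj(2) + 1*(-4)*conj(2) + 2*(7/2 - 3*sqrt(5)/2)*conj(-1/2 + sqrt(5)/2) + 2*(-sqrt(5)/2 - 1/2)*conj(-sqrt(5)/2 - 1/2) + 2*(3*sqrt(5)/2 + 7/2)*conj(-sqrt(5)/2 - 1/2) + 2*(-1/2 + sqrt(5)/2)*conj(-1/2 + sqrt(5)/2) + 5*(0)*conj(0) + 5*(0)*conj(0)]
      = (1/20)[(24) + (-8) + (-11 + 5*sqrt(5)) + (sqrt(5) + 3) + (-5*sqrt(5) - 11) + (3 - sqrt(5)) + (0) + (0)] = 0/20 = 0
  <chi_rho, chi_7> = (1/20)[1*(12)*conj(2) + 1*(-4)*conj(-2) + 2*(7/2 - 3*sqrt(5)/2)*conj(1/2 - sqrt(5)/2) + 2*(-sqrt(5)/2 - 1/2)*conj(-sqrt(5)/2 - 1/2) + 2*(3*sqrt(5)/2 + 7/2)*conj(1/2 + sqrt(5)/2) + 2*(-1/2 + sqrt(5)/2)*conj(-1/2 + sqrt(5)/2) + 5*(0)*conj(0) + 5*(0)*conj(0)]
      = (1/20)[(24) + (8) + (11 - 5*sqrt(5)) + (sqrt(5) + 3) + (11 + 5*sqrt(5)) + (3 - sqrt(5)) + (0) + (0)] = 60/20 = 3
  <chi_rho, chi_8> = (1/20)[1*(12)*conj(2) + 1*(-4)*conj(2) + 2*(7/2 - 3*sqrt(5)/2)*conj(-sqrt(5)/2 - 1/2) + 2*(-sqrt(5)/2 - 1/2)*conj(-1/2 + sqrt(5)/2) + 2*(3*sqrt(5)/2 + 7/2)*conj(-1/2 + sqrt(5)/2) + 2*(-1/2 + sqrt(5)/2)*conj(-sqrt(5)/2 - 1/2) + 5*(0)*conj(0) + 5*(0)*conj(0)]
      = (1/20)[(24) + (-8) + (4 - 2*sqrt(5)) + (-2) + (4 + 2*sqrt(5)) + (-2) + (0) + (0)] = 20/20 = 1
Dimension check: dim(rho) = sum (mult * dim) = 1*1 + 1*1 + 0*1 + 0*1 + 1*2 + 0*2 + 3*2 + 1*2 = 12 = chi_rho(e) = 12.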